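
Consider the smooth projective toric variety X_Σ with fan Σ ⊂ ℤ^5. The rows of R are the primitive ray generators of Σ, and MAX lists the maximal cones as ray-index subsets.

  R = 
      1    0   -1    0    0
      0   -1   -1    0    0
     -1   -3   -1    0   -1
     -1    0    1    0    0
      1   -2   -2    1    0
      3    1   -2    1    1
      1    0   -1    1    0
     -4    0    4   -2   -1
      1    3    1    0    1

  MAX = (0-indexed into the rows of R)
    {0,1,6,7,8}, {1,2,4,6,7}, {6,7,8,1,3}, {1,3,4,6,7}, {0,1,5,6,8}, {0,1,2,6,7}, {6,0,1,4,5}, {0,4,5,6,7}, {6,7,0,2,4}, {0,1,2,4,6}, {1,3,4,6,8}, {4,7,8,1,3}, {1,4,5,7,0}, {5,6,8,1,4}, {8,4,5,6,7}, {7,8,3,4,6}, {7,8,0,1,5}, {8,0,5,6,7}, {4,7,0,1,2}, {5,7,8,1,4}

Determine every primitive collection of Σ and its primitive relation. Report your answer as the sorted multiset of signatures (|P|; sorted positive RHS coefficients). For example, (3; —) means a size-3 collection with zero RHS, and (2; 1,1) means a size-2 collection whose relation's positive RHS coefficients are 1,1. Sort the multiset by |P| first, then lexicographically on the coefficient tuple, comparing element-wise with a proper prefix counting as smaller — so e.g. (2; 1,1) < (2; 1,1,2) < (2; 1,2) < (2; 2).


9 collections generate NE(X_Σ); each relation:

  {0,3}:  v_{0} + v_{3} = 0  ⟹  sig = (2; —)
  {2,8}:  v_{2} + v_{8} = 0  ⟹  sig = (2; —)
  {2,5}:  v_{2} + v_{5} = v_{0} + v_{4}  ⟹  sig = (2; 1,1)
  {3,5}:  v_{3} + v_{5} = v_{4} + v_{8}  ⟹  sig = (2; 1,1)
  {2,3}:  v_{2} + v_{3} = v_{1} + v_{4} + v_{6} + v_{7}  ⟹  sig = (2; 1,1,1,1)
  {0,4,8}:  v_{0} + v_{4} + v_{8} = v_{5}  ⟹  sig = (3; 1)
  {1,5,6,7}:  v_{1} + v_{5} + v_{6} + v_{7} = 0  ⟹  sig = (4; —)
  {0,1,4,6,7}:  v_{0} + v_{1} + v_{4} + v_{6} + v_{7} = v_{2}  ⟹  sig = (5; 1)
  {1,4,6,7,8}:  v_{1} + v_{4} + v_{6} + v_{7} + v_{8} = v_{3}  ⟹  sig = (5; 1)

Hence PRS(X_Σ) =
[(2; —), (2; —), (2; 1,1), (2; 1,1), (2; 1,1,1,1), (3; 1), (4; —), (5; 1), (5; 1)]


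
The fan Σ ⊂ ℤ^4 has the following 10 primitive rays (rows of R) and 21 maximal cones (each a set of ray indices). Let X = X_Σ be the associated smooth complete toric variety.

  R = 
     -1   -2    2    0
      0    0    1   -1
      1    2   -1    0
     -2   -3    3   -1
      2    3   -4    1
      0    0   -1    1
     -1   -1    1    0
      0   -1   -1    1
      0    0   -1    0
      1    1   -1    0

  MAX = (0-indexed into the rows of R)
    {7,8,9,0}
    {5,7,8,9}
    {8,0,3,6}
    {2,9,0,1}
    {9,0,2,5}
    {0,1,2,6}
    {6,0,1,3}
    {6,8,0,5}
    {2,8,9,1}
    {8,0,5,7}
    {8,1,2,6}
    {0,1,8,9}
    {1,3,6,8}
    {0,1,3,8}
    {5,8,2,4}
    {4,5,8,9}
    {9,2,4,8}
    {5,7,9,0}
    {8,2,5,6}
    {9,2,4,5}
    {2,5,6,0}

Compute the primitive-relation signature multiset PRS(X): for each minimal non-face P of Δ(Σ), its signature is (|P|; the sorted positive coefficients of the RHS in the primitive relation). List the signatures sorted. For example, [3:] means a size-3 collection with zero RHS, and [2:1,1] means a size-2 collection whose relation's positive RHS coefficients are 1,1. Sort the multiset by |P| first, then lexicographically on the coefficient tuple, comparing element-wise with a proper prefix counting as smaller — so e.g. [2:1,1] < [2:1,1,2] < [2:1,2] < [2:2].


Primitive collections (18):

  {1,5}:  v_{1} + v_{5} = 0  →  sig = [2:]
  {6,9}:  v_{6} + v_{9} = 0  →  sig = [2:]
  {3,4}:  v_{3} + v_{4} = v_{8}  →  sig = [2:1]
  {0,4}:  v_{0} + v_{4} = v_{5} + v_{9}  →  sig = [2:1,1]
  {2,3}:  v_{2} + v_{3} = v_{1} + v_{6}  →  sig = [2:1,1]
  {2,7}:  v_{2} + v_{7} = v_{5} + v_{9}  →  sig = [2:1,1]
  {1,4}:  v_{1} + v_{4} = v_{2} + v_{8} + v_{9}  →  sig = [2:1,1,1]
  {1,7}:  v_{1} + v_{7} = v_{0} + v_{8} + v_{9}  →  sig = [2:1,1,1]
  {3,5}:  v_{3} + v_{5} = v_{0} + v_{6} + v_{8}  →  sig = [2:1,1,1]
  {3,9}:  v_{3} + v_{9} = v_{0} + v_{1} + v_{8}  →  sig = [2:1,1,1]
  {4,6}:  v_{4} + v_{6} = v_{2} + v_{5} + v_{8}  →  sig = [2:1,1,1]
  {6,7}:  v_{6} + v_{7} = v_{0} + v_{5} + v_{8}  →  sig = [2:1,1,1]
  {4,7}:  v_{4} + v_{7} = 2·v_{5} + v_{8} + 2·v_{9}  →  sig = [2:1,2,2]
  {3,7}:  v_{3} + v_{7} = 2·v_{0} + 2·v_{8}  →  sig = [2:2,2]
  {0,2,8}:  v_{0} + v_{2} + v_{8} = 0  →  sig = [3:]
  {0,1,6,8}:  v_{0} + v_{1} + v_{6} + v_{8} = v_{3}  →  sig = [4:1]
  {0,5,8,9}:  v_{0} + v_{5} + v_{8} + v_{9} = v_{7}  →  sig = [4:1]
  {2,5,8,9}:  v_{2} + v_{5} + v_{8} + v_{9} = v_{4}  →  sig = [4:1]

Sorted signature multiset PRS(X):
    |P|=2: 14 collections, coeffs (), (), (1), (1,1), (1,1), (1,1), (1,1,1), (1,1,1), (1,1,1), (1,1,1), (1,1,1), (1,1,1), (1,2,2), (2,2)
    |P|=3: 1 collection, coeffs ()
    |P|=4: 3 collections, coeffs (1), (1), (1)


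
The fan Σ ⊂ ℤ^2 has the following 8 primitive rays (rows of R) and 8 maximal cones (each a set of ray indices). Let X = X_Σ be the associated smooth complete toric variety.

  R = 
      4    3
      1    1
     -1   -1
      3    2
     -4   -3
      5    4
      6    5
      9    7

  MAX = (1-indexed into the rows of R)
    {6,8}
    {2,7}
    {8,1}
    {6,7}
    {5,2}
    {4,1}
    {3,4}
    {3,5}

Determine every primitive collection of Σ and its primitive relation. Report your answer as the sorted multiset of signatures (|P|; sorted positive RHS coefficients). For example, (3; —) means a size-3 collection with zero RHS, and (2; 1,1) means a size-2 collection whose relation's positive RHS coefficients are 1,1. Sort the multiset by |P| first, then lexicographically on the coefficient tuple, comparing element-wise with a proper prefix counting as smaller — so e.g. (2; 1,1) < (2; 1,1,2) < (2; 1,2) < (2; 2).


The 20 primitive collections of Σ (r=8, n=2):

  P={1,5}:  v_{1} + v_{5} = 0  →  sig = (2; —)
  P={2,3}:  v_{2} + v_{3} = 0  →  sig = (2; —)
  P={1,2}:  v_{1} + v_{2} = v_{6}  →  sig = (2; 1)
  P={1,3}:  v_{1} + v_{3} = v_{4}  →  sig = (2; 1)
  P={1,6}:  v_{1} + v_{6} = v_{8}  →  sig = (2; 1)
  P={2,4}:  v_{2} + v_{4} = v_{1}  →  sig = (2; 1)
  P={2,6}:  v_{2} + v_{6} = v_{7}  →  sig = (2; 1)
  P={3,6}:  v_{3} + v_{6} = v_{1}  →  sig = (2; 1)
  P={3,7}:  v_{3} + v_{7} = v_{6}  →  sig = (2; 1)
  P={4,5}:  v_{4} + v_{5} = v_{3}  →  sig = (2; 1)
  P={4,7}:  v_{4} + v_{7} = v_{8}  →  sig = (2; 1)
  P={5,6}:  v_{5} + v_{6} = v_{2}  →  sig = (2; 1)
  P={5,8}:  v_{5} + v_{8} = v_{6}  →  sig = (2; 1)
  P={1,7}:  v_{1} + v_{7} = 2·v_{6}  →  sig = (2; 2)
  P={2,8}:  v_{2} + v_{8} = 2·v_{6}  →  sig = (2; 2)
  P={3,8}:  v_{3} + v_{8} = 2·v_{1}  →  sig = (2; 2)
  P={4,6}:  v_{4} + v_{6} = 2·v_{1}  →  sig = (2; 2)
  P={5,7}:  v_{5} + v_{7} = 2·v_{2}  →  sig = (2; 2)
  P={4,8}:  v_{4} + v_{8} = 3·v_{1}  →  sig = (2; 3)
  P={7,8}:  v_{7} + v_{8} = 3·v_{6}  →  sig = (2; 3)

Hence PRS(X_Σ) =
    (2; —)
    (2; —)
    (2; 1)
    (2; 1)
    (2; 1)
    (2; 1)
    (2; 1)
    (2; 1)
    (2; 1)
    (2; 1)
    (2; 1)
    (2; 1)
    (2; 1)
    (2; 2)
    (2; 2)
    (2; 2)
    (2; 2)
    (2; 2)
    (2; 3)
    (2; 3)


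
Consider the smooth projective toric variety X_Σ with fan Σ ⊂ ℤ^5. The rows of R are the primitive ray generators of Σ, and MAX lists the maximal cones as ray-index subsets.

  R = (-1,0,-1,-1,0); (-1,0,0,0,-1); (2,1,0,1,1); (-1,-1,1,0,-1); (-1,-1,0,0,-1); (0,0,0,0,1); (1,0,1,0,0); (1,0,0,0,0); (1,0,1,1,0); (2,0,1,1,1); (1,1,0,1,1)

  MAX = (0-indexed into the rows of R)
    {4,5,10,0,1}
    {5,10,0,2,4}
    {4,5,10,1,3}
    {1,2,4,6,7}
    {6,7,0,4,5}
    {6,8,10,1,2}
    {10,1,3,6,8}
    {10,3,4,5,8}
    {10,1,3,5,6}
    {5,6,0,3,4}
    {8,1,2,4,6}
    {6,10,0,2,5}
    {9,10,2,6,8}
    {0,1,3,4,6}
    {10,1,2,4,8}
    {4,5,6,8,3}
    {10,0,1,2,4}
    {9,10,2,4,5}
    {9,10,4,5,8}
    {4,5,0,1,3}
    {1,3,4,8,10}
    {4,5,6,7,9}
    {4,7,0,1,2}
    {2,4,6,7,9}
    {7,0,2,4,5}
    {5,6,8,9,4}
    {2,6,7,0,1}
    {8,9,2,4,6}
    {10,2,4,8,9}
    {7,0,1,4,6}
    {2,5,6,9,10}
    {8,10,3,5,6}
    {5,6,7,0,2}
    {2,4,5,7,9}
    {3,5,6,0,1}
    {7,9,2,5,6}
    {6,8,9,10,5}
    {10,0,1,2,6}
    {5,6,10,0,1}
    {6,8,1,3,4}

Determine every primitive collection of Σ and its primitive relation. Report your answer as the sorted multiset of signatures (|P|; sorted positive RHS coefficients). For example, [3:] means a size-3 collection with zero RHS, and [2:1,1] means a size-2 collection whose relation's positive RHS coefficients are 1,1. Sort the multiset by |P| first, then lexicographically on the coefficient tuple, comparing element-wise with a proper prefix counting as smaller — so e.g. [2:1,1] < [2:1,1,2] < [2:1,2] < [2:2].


Σ has 17 primitive collections:

  • {0,8}:  v_{0} + v_{8} = 0  ⟹  sig = [2:]
  • {1,9}:  v_{1} + v_{9} = v_{8}  ⟹  sig = [2:1]
  • {2,3}:  v_{2} + v_{3} = v_{8}  ⟹  sig = [2:1]
  • {7,10}:  v_{7} + v_{10} = v_{2}  ⟹  sig = [2:1]
  • {0,9}:  v_{0} + v_{9} = v_{5} + v_{7}  ⟹  sig = [2:1,1]
  • {3,7}:  v_{3} + v_{7} = v_{4} + v_{6}  ⟹  sig = [2:1,1]
  • {7,8}:  v_{7} + v_{8} = v_{2} + v_{4} + v_{6}  ⟹  sig = [2:1,1,1]
  • {3,9}:  v_{3} + v_{9} = v_{4} + v_{5} + v_{6} + v_{8}  ⟹  sig = [2:1,1,1,1]
  • {1,5,7}:  v_{1} + v_{5} + v_{7} = 0  ⟹  sig = [3:]
  • {1,2,5}:  v_{1} + v_{2} + v_{5} = v_{10}  ⟹  sig = [3:1]
  • {4,6,10}:  v_{4} + v_{6} + v_{10} = v_{8}  ⟹  sig = [3:1]
  • {0,3,10}:  v_{0} + v_{3} + v_{10} = v_{1} + v_{5}  ⟹  sig = [3:1,1]
  • {1,5,8}:  v_{1} + v_{5} + v_{8} = v_{3} + v_{10}  ⟹  sig = [3:1,1]
  • {2,5,8}:  v_{2} + v_{5} + v_{8} = v_{9} + v_{10}  ⟹  sig = [3:1,1]
  • {0,2,4,6}:  v_{0} + v_{2} + v_{4} + v_{6} = v_{7}  ⟹  sig = [4:1]
  • {1,4,5,6}:  v_{1} + v_{4} + v_{5} + v_{6} = v_{3}  ⟹  sig = [4:1]
  • {2,4,5,6}:  v_{2} + v_{4} + v_{5} + v_{6} = v_{9}  ⟹  sig = [4:1]

Sorted signature multiset PRS(X):
{ [2:],  [2:1] ×3,  [2:1,1] ×2,  [2:1,1,1],  [2:1,1,1,1],  [3:],  [3:1] ×2,  [3:1,1] ×3,  [4:1] ×3 }


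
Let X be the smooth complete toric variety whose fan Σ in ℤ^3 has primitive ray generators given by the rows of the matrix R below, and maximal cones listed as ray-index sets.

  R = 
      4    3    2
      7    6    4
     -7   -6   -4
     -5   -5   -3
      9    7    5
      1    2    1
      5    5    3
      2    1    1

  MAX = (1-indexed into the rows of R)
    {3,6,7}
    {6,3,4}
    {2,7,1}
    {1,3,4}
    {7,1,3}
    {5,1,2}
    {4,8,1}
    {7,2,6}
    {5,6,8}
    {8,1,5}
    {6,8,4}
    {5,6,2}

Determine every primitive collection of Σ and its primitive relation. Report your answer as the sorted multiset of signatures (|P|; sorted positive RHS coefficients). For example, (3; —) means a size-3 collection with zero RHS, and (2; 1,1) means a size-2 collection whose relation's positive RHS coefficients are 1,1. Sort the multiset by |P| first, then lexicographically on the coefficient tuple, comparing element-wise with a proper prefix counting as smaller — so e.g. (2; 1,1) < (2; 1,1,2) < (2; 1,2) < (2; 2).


Minimal non-faces — 10 found among 8 rays, 12 max cones:

  P={2,3}:  v_{2} + v_{3} = 0 — sig = (2; —)
  P={4,7}:  v_{4} + v_{7} = 0 — sig = (2; —)
  P={1,6}:  v_{1} + v_{6} = v_{7} — sig = (2; 1)
  P={2,4}:  v_{2} + v_{4} = v_{8} — sig = (2; 1)
  P={2,8}:  v_{2} + v_{8} = v_{5} — sig = (2; 1)
  P={3,5}:  v_{3} + v_{5} = v_{8} — sig = (2; 1)
  P={3,8}:  v_{3} + v_{8} = v_{4} — sig = (2; 1)
  P={7,8}:  v_{7} + v_{8} = v_{2} — sig = (2; 1)
  P={4,5}:  v_{4} + v_{5} = 2·v_{8} — sig = (2; 2)
  P={5,7}:  v_{5} + v_{7} = 2·v_{2} — sig = (2; 2)

Sorted signature multiset PRS(X):
{ (2; —) ×2,  (2; 1) ×6,  (2; 2) ×2 }


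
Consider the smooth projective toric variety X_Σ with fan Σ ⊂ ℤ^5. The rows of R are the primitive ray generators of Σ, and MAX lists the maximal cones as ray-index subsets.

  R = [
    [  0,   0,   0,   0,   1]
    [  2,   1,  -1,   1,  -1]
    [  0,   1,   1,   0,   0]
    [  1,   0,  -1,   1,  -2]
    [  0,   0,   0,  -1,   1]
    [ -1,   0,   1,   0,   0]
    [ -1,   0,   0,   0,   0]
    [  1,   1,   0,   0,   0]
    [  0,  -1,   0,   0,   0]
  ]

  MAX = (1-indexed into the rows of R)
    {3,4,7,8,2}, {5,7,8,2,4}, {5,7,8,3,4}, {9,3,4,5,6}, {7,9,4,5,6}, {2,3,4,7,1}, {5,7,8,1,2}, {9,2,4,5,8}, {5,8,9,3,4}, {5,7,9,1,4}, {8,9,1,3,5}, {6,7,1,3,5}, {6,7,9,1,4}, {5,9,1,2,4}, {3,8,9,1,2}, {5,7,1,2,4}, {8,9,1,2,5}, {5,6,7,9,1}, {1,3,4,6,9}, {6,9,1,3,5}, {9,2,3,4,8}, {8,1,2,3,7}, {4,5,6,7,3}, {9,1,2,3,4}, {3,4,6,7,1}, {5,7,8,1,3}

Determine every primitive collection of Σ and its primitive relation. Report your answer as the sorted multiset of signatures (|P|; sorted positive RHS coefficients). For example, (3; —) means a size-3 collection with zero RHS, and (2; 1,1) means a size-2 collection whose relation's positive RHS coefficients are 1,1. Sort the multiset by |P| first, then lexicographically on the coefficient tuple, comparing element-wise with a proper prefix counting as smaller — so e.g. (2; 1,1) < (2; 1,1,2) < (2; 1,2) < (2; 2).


Minimal non-faces — 9 found among 9 rays, 26 max cones:

  {6,8}:  v_{6} + v_{8} = v_{3} ; sig = (2; 1)
  {2,6}:  v_{2} + v_{6} = v_{1} + v_{3} + v_{4} ; sig = (2; 1,1,1)
  {7,8,9}:  v_{7} + v_{8} + v_{9} = 0 ; sig = (3; —)
  {1,4,8}:  v_{1} + v_{4} + v_{8} = v_{2} ; sig = (3; 1)
  {3,7,9}:  v_{3} + v_{7} + v_{9} = v_{6} ; sig = (3; 1)
  {2,7,9}:  v_{2} + v_{7} + v_{9} = v_{1} + v_{4} ; sig = (3; 1,1)
  {2,3,5}:  v_{2} + v_{3} + v_{5} = 2·v_{8} ; sig = (3; 2)
  {1,4,5,6}:  v_{1} + v_{4} + v_{5} + v_{6} = 0 ; sig = (4; —)
  {1,3,4,5}:  v_{1} + v_{3} + v_{4} + v_{5} = v_{8} ; sig = (4; 1)

so the primitive-relation signature multiset is
    (2; 1)
    (2; 1,1,1)
    (3; —)
    (3; 1)
    (3; 1)
    (3; 1,1)
    (3; 2)
    (4; —)
    (4; 1)


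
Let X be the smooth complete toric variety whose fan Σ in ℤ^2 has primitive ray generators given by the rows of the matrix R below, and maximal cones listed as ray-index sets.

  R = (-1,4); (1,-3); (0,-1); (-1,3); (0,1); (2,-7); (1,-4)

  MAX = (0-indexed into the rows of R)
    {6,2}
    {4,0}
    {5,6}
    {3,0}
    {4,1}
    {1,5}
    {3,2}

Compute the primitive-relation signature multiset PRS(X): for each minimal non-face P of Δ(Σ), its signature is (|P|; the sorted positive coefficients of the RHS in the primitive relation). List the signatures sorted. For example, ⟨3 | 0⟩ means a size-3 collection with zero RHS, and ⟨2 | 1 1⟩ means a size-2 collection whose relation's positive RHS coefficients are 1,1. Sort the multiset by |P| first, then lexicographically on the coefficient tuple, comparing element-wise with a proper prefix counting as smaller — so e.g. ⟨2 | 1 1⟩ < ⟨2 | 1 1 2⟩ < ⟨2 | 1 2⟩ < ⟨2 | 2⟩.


Minimal non-faces — 14 found among 7 rays, 7 max cones:

  P = {0,6}:  v_{0} + v_{6} = 0 ; sig = ⟨2 | 0⟩
  P = {1,3}:  v_{1} + v_{3} = 0 ; sig = ⟨2 | 0⟩
  P = {2,4}:  v_{2} + v_{4} = 0 ; sig = ⟨2 | 0⟩
  P = {0,1}:  v_{0} + v_{1} = v_{4} ; sig = ⟨2 | 1⟩
  P = {0,2}:  v_{0} + v_{2} = v_{3} ; sig = ⟨2 | 1⟩
  P = {0,5}:  v_{0} + v_{5} = v_{1} ; sig = ⟨2 | 1⟩
  P = {1,2}:  v_{1} + v_{2} = v_{6} ; sig = ⟨2 | 1⟩
  P = {1,6}:  v_{1} + v_{6} = v_{5} ; sig = ⟨2 | 1⟩
  P = {3,4}:  v_{3} + v_{4} = v_{0} ; sig = ⟨2 | 1⟩
  P = {3,5}:  v_{3} + v_{5} = v_{6} ; sig = ⟨2 | 1⟩
  P = {3,6}:  v_{3} + v_{6} = v_{2} ; sig = ⟨2 | 1⟩
  P = {4,6}:  v_{4} + v_{6} = v_{1} ; sig = ⟨2 | 1⟩
  P = {2,5}:  v_{2} + v_{5} = 2·v_{6} ; sig = ⟨2 | 2⟩
  P = {4,5}:  v_{4} + v_{5} = 2·v_{1} ; sig = ⟨2 | 2⟩

Sorted signature multiset PRS(X):
[⟨2 | 0⟩, ⟨2 | 0⟩, ⟨2 | 0⟩, ⟨2 | 1⟩, ⟨2 | 1⟩, ⟨2 | 1⟩, ⟨2 | 1⟩, ⟨2 | 1⟩, ⟨2 | 1⟩, ⟨2 | 1⟩, ⟨2 | 1⟩, ⟨2 | 1⟩, ⟨2 | 2⟩, ⟨2 | 2⟩]


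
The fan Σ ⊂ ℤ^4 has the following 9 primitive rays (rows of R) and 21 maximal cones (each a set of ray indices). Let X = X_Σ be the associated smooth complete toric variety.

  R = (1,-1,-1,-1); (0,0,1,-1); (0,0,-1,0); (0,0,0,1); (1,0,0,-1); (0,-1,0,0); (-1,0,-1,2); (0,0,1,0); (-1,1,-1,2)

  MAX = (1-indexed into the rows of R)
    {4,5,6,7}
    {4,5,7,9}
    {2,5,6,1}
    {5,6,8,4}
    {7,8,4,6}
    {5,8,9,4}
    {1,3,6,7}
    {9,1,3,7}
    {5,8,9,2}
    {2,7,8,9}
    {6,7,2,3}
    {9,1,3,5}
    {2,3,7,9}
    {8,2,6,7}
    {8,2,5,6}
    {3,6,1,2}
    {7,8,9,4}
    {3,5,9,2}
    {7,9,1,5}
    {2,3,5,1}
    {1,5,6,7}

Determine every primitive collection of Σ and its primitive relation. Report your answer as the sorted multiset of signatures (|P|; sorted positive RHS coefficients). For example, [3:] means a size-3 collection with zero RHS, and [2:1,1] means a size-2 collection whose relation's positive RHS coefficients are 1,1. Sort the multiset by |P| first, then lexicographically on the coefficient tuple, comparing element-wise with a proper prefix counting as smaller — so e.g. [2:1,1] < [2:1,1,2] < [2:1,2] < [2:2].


Minimal non-faces — 12 found among 9 rays, 21 max cones:

  {3,8}:  v_{3} + v_{8} = 0  ⟹  sig = [2:]
  {2,4}:  v_{2} + v_{4} = v_{8}  ⟹  sig = [2:1]
  {6,9}:  v_{6} + v_{9} = v_{7}  ⟹  sig = [2:1]
  {1,8}:  v_{1} + v_{8} = v_{5} + v_{6}  ⟹  sig = [2:1,1]
  {3,4}:  v_{3} + v_{4} = v_{5} + v_{7}  ⟹  sig = [2:1,1]
  {1,4}:  v_{1} + v_{4} = 2·v_{5} + v_{6} + v_{7}  ⟹  sig = [2:1,1,2]
  {2,5,7}:  v_{2} + v_{5} + v_{7} = 0  ⟹  sig = [3:]
  {1,2,9}:  v_{1} + v_{2} + v_{9} = v_{3}  ⟹  sig = [3:1]
  {3,5,6}:  v_{3} + v_{5} + v_{6} = v_{1}  ⟹  sig = [3:1]
  {5,7,8}:  v_{5} + v_{7} + v_{8} = v_{4}  ⟹  sig = [3:1]
  {1,2,7}:  v_{1} + v_{2} + v_{7} = v_{3} + v_{6}  ⟹  sig = [3:1,1]
  {3,5,7}:  v_{3} + v_{5} + v_{7} = v_{1} + v_{9}  ⟹  sig = [3:1,1]

Hence PRS(X_Σ) =
{ [2:],  [2:1] ×2,  [2:1,1] ×2,  [2:1,1,2],  [3:],  [3:1] ×3,  [3:1,1] ×2 }


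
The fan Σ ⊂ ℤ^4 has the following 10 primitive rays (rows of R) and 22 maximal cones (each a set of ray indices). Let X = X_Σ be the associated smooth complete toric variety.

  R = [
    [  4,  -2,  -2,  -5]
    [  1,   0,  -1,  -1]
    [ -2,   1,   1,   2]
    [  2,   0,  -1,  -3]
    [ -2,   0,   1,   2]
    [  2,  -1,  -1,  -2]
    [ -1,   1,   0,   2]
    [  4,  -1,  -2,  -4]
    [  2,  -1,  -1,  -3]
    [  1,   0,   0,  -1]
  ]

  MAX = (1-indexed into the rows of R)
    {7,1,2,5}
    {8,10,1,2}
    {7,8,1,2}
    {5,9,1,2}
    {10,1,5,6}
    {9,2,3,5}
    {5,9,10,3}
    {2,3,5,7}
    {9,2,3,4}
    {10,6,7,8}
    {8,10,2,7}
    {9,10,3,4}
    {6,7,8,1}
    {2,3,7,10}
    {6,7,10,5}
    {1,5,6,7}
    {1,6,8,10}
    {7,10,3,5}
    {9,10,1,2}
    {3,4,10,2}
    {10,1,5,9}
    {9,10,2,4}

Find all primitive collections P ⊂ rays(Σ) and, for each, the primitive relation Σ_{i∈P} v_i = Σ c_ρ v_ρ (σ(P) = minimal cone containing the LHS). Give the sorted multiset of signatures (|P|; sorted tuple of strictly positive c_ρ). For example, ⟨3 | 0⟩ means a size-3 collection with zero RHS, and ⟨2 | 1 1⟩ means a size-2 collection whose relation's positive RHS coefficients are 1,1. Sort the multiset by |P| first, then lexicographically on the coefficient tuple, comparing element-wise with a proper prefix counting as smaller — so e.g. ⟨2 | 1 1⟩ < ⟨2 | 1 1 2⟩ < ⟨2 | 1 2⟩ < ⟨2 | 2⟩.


16 minimal non-faces of Δ(Σ) (on 10 rays):

  P={3,6}:  v_{3} + v_{6} = 0  ⇒ sig = ⟨2 | 0⟩
  P={1,3}:  v_{1} + v_{3} = v_{9}  ⇒ sig = ⟨2 | 1⟩
  P={5,8}:  v_{5} + v_{8} = v_{6}  ⇒ sig = ⟨2 | 1⟩
  P={6,9}:  v_{6} + v_{9} = v_{1}  ⇒ sig = ⟨2 | 1⟩
  P={7,9}:  v_{7} + v_{9} = v_{2}  ⇒ sig = ⟨2 | 1⟩
  P={2,6}:  v_{2} + v_{6} = v_{1} + v_{7}  ⇒ sig = ⟨2 | 1 1⟩
  P={3,8}:  v_{3} + v_{8} = v_{2} + v_{10}  ⇒ sig = ⟨2 | 1 1⟩
  P={4,5}:  v_{4} + v_{5} = v_{3} + v_{9}  ⇒ sig = ⟨2 | 1 1⟩
  P={4,6}:  v_{4} + v_{6} = v_{2} + v_{9} + v_{10}  ⇒ sig = ⟨2 | 1 1 1⟩
  P={8,9}:  v_{8} + v_{9} = v_{1} + v_{2} + v_{10}  ⇒ sig = ⟨2 | 1 1 1⟩
  P={1,4}:  v_{1} + v_{4} = v_{2} + 2·v_{9} + v_{10}  ⇒ sig = ⟨2 | 1 1 2⟩
  P={4,7}:  v_{4} + v_{7} = 2·v_{2} + v_{3} + v_{10}  ⇒ sig = ⟨2 | 1 1 2⟩
  P={4,8}:  v_{4} + v_{8} = 2·v_{2} + v_{9} + 2·v_{10}  ⇒ sig = ⟨2 | 1 2 2⟩
  P={2,5,10}:  v_{2} + v_{5} + v_{10} = 0  ⇒ sig = ⟨3 | 0⟩
  P={1,7,10}:  v_{1} + v_{7} + v_{10} = v_{8}  ⇒ sig = ⟨3 | 1⟩
  P={2,3,9,10}:  v_{2} + v_{3} + v_{9} + v_{10} = v_{4}  ⇒ sig = ⟨4 | 1⟩

Signatures (|P|; sorted positive RHS coefficients), sorted:
{ ⟨2 | 0⟩,  ⟨2 | 1⟩ ×4,  ⟨2 | 1 1⟩ ×3,  ⟨2 | 1 1 1⟩ ×2,  ⟨2 | 1 1 2⟩ ×2,  ⟨2 | 1 2 2⟩,  ⟨3 | 0⟩,  ⟨3 | 1⟩,  ⟨4 | 1⟩ }


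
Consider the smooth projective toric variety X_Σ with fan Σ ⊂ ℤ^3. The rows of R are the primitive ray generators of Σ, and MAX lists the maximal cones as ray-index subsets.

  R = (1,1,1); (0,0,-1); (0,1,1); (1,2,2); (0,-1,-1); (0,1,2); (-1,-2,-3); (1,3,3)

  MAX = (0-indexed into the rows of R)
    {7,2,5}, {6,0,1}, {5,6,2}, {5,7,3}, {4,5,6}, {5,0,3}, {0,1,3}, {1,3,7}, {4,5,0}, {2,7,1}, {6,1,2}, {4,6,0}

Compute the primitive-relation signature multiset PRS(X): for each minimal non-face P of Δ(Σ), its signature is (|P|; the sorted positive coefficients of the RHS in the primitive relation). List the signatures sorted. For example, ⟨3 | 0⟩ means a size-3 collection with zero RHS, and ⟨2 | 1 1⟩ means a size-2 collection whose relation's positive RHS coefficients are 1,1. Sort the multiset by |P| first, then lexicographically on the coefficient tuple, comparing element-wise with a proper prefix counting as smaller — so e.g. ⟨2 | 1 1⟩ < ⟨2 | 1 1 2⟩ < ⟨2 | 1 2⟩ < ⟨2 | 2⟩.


Minimal non-faces — 11 found among 8 rays, 12 max cones:

  P={2,4}:  v_{2} + v_{4} = 0  so sig = ⟨2 | 0⟩
  P={0,2}:  v_{0} + v_{2} = v_{3}  so sig = ⟨2 | 1⟩
  P={1,5}:  v_{1} + v_{5} = v_{2}  so sig = ⟨2 | 1⟩
  P={2,3}:  v_{2} + v_{3} = v_{7}  so sig = ⟨2 | 1⟩
  P={3,4}:  v_{3} + v_{4} = v_{0}  so sig = ⟨2 | 1⟩
  P={3,6}:  v_{3} + v_{6} = v_{1}  so sig = ⟨2 | 1⟩
  P={4,7}:  v_{4} + v_{7} = v_{3}  so sig = ⟨2 | 1⟩
  P={1,4}:  v_{1} + v_{4} = v_{0} + v_{6}  so sig = ⟨2 | 1 1⟩
  P={6,7}:  v_{6} + v_{7} = v_{1} + v_{2}  so sig = ⟨2 | 1 1⟩
  P={0,7}:  v_{0} + v_{7} = 2·v_{3}  so sig = ⟨2 | 2⟩
  P={0,5,6}:  v_{0} + v_{5} + v_{6} = 0  so sig = ⟨3 | 0⟩

Hence PRS(X_Σ) =
{ ⟨2 | 0⟩,  ⟨2 | 1⟩ ×6,  ⟨2 | 1 1⟩ ×2,  ⟨2 | 2⟩,  ⟨3 | 0⟩ }


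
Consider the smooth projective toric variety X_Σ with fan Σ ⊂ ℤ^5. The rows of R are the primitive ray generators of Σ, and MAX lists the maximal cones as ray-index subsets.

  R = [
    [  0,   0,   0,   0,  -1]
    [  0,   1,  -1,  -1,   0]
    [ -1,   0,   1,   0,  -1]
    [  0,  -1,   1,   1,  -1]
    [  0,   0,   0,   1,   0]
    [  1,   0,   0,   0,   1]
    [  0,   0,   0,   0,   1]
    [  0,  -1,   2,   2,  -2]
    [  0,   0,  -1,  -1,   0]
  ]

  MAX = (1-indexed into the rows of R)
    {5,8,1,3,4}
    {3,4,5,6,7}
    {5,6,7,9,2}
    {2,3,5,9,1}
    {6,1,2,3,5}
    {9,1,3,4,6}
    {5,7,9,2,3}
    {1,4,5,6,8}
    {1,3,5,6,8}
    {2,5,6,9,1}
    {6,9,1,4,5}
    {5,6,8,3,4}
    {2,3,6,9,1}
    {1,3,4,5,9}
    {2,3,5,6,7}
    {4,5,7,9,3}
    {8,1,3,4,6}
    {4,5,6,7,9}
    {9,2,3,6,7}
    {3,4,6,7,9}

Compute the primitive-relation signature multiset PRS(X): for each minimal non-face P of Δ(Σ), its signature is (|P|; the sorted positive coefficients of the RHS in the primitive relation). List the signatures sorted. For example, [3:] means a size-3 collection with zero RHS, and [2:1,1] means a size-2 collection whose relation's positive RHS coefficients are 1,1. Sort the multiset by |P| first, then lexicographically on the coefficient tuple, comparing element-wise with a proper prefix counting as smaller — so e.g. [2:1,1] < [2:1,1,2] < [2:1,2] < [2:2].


The 7 primitive collections of Σ (r=9, n=5):

  P={1,7}:  v_{1} + v_{7} = 0 — sig = [2:]
  P={2,4}:  v_{2} + v_{4} = v_{1} — sig = [2:1]
  P={8,9}:  v_{8} + v_{9} = v_{1} + v_{4} — sig = [2:1,1]
  P={7,8}:  v_{7} + v_{8} = v_{3} + v_{4} + v_{5} + v_{6} — sig = [2:1,1,1,1]
  P={2,8}:  v_{2} + v_{8} = 2·v_{1} + v_{3} + v_{5} + v_{6} — sig = [2:1,1,1,2]
  P={3,5,6,9}:  v_{3} + v_{5} + v_{6} + v_{9} = 0 — sig = [4:]
  P={1,3,4,5,6}:  v_{1} + v_{3} + v_{4} + v_{5} + v_{6} = v_{8} — sig = [5:1]

Signatures (|P|; sorted positive RHS coefficients), sorted:
[[2:], [2:1], [2:1,1], [2:1,1,1,1], [2:1,1,1,2], [4:], [5:1]]


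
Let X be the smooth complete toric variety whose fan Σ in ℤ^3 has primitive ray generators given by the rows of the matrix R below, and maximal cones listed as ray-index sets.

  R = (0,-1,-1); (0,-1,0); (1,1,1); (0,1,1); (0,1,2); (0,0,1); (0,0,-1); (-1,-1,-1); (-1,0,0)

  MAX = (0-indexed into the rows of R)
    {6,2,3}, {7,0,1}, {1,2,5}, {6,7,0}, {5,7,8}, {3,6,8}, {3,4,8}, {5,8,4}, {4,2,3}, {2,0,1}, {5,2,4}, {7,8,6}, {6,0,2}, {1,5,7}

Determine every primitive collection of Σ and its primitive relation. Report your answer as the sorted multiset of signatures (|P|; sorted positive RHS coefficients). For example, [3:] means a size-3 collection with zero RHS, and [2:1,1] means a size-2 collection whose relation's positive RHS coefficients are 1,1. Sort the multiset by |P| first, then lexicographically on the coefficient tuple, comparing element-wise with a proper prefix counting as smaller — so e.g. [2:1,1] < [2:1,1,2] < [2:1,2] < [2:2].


Minimal non-faces — 15 found among 9 rays, 14 max cones:

  • {0,3}:  v_{0} + v_{3} = 0  so sig = [2:]
  • {2,7}:  v_{2} + v_{7} = 0  so sig = [2:]
  • {5,6}:  v_{5} + v_{6} = 0  so sig = [2:]
  • {0,4}:  v_{0} + v_{4} = v_{5}  so sig = [2:1]
  • {0,5}:  v_{0} + v_{5} = v_{1}  so sig = [2:1]
  • {0,8}:  v_{0} + v_{8} = v_{7}  so sig = [2:1]
  • {1,3}:  v_{1} + v_{3} = v_{5}  so sig = [2:1]
  • {1,6}:  v_{1} + v_{6} = v_{0}  so sig = [2:1]
  • {2,8}:  v_{2} + v_{8} = v_{3}  so sig = [2:1]
  • {3,5}:  v_{3} + v_{5} = v_{4}  so sig = [2:1]
  • {3,7}:  v_{3} + v_{7} = v_{8}  so sig = [2:1]
  • {4,6}:  v_{4} + v_{6} = v_{3}  so sig = [2:1]
  • {1,8}:  v_{1} + v_{8} = v_{5} + v_{7}  so sig = [2:1,1]
  • {4,7}:  v_{4} + v_{7} = v_{5} + v_{8}  so sig = [2:1,1]
  • {1,4}:  v_{1} + v_{4} = 2·v_{5}  so sig = [2:2]

so the primitive-relation signature multiset is
[[2:], [2:], [2:], [2:1], [2:1], [2:1], [2:1], [2:1], [2:1], [2:1], [2:1], [2:1], [2:1,1], [2:1,1], [2:2]]


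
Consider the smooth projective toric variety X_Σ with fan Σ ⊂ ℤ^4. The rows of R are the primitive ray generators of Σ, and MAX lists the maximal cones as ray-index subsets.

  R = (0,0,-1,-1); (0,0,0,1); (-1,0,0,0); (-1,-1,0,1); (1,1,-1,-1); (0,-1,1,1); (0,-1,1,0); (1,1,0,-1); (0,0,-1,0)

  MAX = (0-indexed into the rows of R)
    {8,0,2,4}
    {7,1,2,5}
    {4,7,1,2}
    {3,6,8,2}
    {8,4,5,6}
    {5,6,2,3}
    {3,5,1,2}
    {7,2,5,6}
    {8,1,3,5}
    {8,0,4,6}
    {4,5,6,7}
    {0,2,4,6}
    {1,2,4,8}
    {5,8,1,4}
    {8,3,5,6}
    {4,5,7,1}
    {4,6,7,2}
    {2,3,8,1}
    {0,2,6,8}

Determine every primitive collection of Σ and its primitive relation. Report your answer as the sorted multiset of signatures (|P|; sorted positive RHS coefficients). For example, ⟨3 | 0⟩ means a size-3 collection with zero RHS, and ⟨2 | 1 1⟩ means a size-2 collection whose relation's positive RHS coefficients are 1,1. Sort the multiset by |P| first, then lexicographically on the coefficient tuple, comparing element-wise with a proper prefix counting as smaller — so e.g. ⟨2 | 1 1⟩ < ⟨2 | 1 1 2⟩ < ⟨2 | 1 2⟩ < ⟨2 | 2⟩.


|primitive collections| = 11. Relations:

  • {3,7}:  v_{3} + v_{7} = 0  →  sig = ⟨2 | 0⟩
  • {0,1}:  v_{0} + v_{1} = v_{8}  →  sig = ⟨2 | 1⟩
  • {1,6}:  v_{1} + v_{6} = v_{5}  →  sig = ⟨2 | 1⟩
  • {3,4}:  v_{3} + v_{4} = v_{8}  →  sig = ⟨2 | 1⟩
  • {7,8}:  v_{7} + v_{8} = v_{4}  →  sig = ⟨2 | 1⟩
  • {0,5}:  v_{0} + v_{5} = v_{6} + v_{8}  →  sig = ⟨2 | 1 1⟩
  • {0,3}:  v_{0} + v_{3} = v_{2} + v_{6} + 2·v_{8}  →  sig = ⟨2 | 1 1 2⟩
  • {0,7}:  v_{0} + v_{7} = v_{2} + 2·v_{4} + v_{6}  →  sig = ⟨2 | 1 1 2⟩
  • {2,4,5}:  v_{2} + v_{4} + v_{5} = 0  →  sig = ⟨3 | 0⟩
  • {2,5,8}:  v_{2} + v_{5} + v_{8} = v_{3}  →  sig = ⟨3 | 1⟩
  • {2,4,6,8}:  v_{2} + v_{4} + v_{6} + v_{8} = v_{0}  →  sig = ⟨4 | 1⟩

Signatures (|P|; sorted positive RHS coefficients), sorted:
    |P|=2: 8 collections, coeffs (), (1), (1), (1), (1), (1,1), (1,1,2), (1,1,2)
    |P|=3: 2 collections, coeffs (), (1)
    |P|=4: 1 collection, coeffs (1)


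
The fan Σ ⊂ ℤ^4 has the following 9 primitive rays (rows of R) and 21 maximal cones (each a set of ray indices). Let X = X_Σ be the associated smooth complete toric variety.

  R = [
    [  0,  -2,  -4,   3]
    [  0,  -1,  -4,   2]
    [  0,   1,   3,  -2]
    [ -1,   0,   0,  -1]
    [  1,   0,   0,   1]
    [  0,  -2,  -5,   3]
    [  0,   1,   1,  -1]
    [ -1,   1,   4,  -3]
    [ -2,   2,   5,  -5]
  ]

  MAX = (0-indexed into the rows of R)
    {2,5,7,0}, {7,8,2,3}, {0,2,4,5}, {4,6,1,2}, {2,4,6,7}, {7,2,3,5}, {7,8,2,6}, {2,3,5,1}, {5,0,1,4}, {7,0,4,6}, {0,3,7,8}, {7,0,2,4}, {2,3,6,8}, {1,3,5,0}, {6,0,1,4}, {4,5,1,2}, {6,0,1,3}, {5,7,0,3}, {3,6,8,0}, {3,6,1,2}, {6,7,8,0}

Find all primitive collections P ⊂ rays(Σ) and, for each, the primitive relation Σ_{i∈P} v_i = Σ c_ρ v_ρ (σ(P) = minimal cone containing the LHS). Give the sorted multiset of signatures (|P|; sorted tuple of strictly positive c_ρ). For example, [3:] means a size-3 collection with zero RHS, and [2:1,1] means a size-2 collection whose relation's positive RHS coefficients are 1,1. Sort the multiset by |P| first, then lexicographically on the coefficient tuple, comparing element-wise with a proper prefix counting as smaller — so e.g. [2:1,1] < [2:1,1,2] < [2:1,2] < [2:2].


Minimal non-faces — 12 found among 9 rays, 21 max cones:

  P={3,4}:  v_{3} + v_{4} = 0  ⟹  sig = [2:]
  P={1,7}:  v_{1} + v_{7} = v_{3}  ⟹  sig = [2:1]
  P={5,6}:  v_{5} + v_{6} = v_{1}  ⟹  sig = [2:1]
  P={4,8}:  v_{4} + v_{8} = v_{6} + v_{7}  ⟹  sig = [2:1,1]
  P={1,8}:  v_{1} + v_{8} = 2·v_{3} + v_{6}  ⟹  sig = [2:1,2]
  P={5,8}:  v_{5} + v_{8} = 2·v_{3}  ⟹  sig = [2:2]
  P={0,2,6}:  v_{0} + v_{2} + v_{6} = 0  ⟹  sig = [3:]
  P={0,1,2}:  v_{0} + v_{1} + v_{2} = v_{5}  ⟹  sig = [3:1]
  P={3,6,7}:  v_{3} + v_{6} + v_{7} = v_{8}  ⟹  sig = [3:1]
  P={0,2,3}:  v_{0} + v_{2} + v_{3} = v_{5} + v_{7}  ⟹  sig = [3:1,1]
  P={0,2,8}:  v_{0} + v_{2} + v_{8} = v_{3} + v_{7}  ⟹  sig = [3:1,1]
  P={4,5,7}:  v_{4} + v_{5} + v_{7} = v_{0} + v_{2}  ⟹  sig = [3:1,1]

so the primitive-relation signature multiset is
    |P|=2: 6 collections, coeffs (), (1), (1), (1,1), (1,2), (2)
    |P|=3: 6 collections, coeffs (), (1), (1), (1,1), (1,1), (1,1)


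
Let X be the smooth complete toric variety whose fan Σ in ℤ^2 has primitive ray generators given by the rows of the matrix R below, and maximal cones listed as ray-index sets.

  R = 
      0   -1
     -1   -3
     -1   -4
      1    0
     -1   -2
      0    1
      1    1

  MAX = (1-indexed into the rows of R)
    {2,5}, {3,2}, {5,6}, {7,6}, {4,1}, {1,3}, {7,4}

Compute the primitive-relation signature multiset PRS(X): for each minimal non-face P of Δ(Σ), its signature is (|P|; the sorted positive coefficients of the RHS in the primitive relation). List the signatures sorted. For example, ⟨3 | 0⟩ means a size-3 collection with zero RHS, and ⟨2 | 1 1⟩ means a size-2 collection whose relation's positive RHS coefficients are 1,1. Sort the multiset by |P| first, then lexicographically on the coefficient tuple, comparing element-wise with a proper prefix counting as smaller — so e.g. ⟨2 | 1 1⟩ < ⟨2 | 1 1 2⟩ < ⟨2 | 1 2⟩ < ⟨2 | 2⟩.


Δ(Σ) — 7 vertices, 14 min non-faces:

  P={1,6}:  v_{1} + v_{6} = 0  →  sig = ⟨2 | 0⟩
  P={1,2}:  v_{1} + v_{2} = v_{3}  →  sig = ⟨2 | 1⟩
  P={1,5}:  v_{1} + v_{5} = v_{2}  →  sig = ⟨2 | 1⟩
  P={1,7}:  v_{1} + v_{7} = v_{4}  →  sig = ⟨2 | 1⟩
  P={2,6}:  v_{2} + v_{6} = v_{5}  →  sig = ⟨2 | 1⟩
  P={3,6}:  v_{3} + v_{6} = v_{2}  →  sig = ⟨2 | 1⟩
  P={4,6}:  v_{4} + v_{6} = v_{7}  →  sig = ⟨2 | 1⟩
  P={5,7}:  v_{5} + v_{7} = v_{1}  →  sig = ⟨2 | 1⟩
  P={2,7}:  v_{2} + v_{7} = 2·v_{1}  →  sig = ⟨2 | 2⟩
  P={3,5}:  v_{3} + v_{5} = 2·v_{2}  →  sig = ⟨2 | 2⟩
  P={4,5}:  v_{4} + v_{5} = 2·v_{1}  →  sig = ⟨2 | 2⟩
  P={2,4}:  v_{2} + v_{4} = 3·v_{1}  →  sig = ⟨2 | 3⟩
  P={3,7}:  v_{3} + v_{7} = 3·v_{1}  →  sig = ⟨2 | 3⟩
  P={3,4}:  v_{3} + v_{4} = 4·v_{1}  →  sig = ⟨2 | 4⟩

so the primitive-relation signature multiset is
{ ⟨2 | 0⟩,  ⟨2 | 1⟩ ×7,  ⟨2 | 2⟩ ×3,  ⟨2 | 3⟩ ×2,  ⟨2 | 4⟩ }


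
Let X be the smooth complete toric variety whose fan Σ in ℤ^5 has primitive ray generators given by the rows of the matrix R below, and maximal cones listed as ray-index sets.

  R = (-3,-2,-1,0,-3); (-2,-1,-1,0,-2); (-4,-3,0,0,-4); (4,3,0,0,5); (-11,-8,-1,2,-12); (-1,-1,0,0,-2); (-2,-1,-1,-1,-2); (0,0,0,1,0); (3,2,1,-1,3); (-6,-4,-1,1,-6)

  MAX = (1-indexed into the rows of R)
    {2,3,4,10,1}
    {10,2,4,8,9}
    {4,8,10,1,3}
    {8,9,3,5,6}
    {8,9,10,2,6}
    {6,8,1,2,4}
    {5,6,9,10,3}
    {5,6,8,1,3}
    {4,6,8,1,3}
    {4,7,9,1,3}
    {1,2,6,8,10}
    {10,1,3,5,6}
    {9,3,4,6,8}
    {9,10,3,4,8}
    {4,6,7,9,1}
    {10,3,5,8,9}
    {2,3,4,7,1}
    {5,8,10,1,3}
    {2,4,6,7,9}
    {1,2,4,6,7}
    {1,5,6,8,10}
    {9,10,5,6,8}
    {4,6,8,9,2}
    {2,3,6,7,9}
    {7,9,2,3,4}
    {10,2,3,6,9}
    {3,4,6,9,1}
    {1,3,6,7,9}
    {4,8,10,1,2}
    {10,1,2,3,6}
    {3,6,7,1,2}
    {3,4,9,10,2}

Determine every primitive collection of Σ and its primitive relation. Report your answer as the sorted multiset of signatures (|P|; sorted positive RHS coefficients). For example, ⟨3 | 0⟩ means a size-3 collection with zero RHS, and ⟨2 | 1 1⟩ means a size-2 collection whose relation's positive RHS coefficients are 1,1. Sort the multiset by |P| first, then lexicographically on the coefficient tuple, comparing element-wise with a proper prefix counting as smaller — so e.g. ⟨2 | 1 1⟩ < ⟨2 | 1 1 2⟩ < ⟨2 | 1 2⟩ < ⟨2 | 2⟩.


Primitive collections (14):

  P = {7,8}:  v_{7} + v_{8} = v_{2}  ⇒ sig = ⟨2 | 1⟩
  P = {5,7}:  v_{5} + v_{7} = v_{2} + v_{3} + v_{6} + v_{10}  ⇒ sig = ⟨2 | 1 1 1 1⟩
  P = {4,5}:  v_{4} + v_{5} = v_{1} + v_{3} + 2·v_{8}  ⇒ sig = ⟨2 | 1 1 2⟩
  P = {2,5}:  v_{2} + v_{5} = v_{6} + 2·v_{10}  ⇒ sig = ⟨2 | 1 2⟩
  P = {7,10}:  v_{7} + v_{10} = 2·v_{2} + v_{3}  ⇒ sig = ⟨2 | 1 2⟩
  P = {1,8,9}:  v_{1} + v_{8} + v_{9} = 0  ⇒ sig = ⟨3 | 0⟩
  P = {1,2,9}:  v_{1} + v_{2} + v_{9} = v_{7}  ⇒ sig = ⟨3 | 1⟩
  P = {2,3,8}:  v_{2} + v_{3} + v_{8} = v_{10}  ⇒ sig = ⟨3 | 1⟩
  P = {1,9,10}:  v_{1} + v_{9} + v_{10} = v_{2} + v_{3}  ⇒ sig = ⟨3 | 1 1⟩
  P = {4,6,10}:  v_{4} + v_{6} + v_{10} = v_{1} + v_{8}  ⇒ sig = ⟨3 | 1 1⟩
  P = {1,5,9}:  v_{1} + v_{5} + v_{9} = v_{3} + v_{6} + v_{10}  ⇒ sig = ⟨3 | 1 1 1⟩
  P = {2,3,4,6}:  v_{2} + v_{3} + v_{4} + v_{6} = v_{1}  ⇒ sig = ⟨4 | 1⟩
  P = {3,6,8,10}:  v_{3} + v_{6} + v_{8} + v_{10} = v_{5}  ⇒ sig = ⟨4 | 1⟩
  P = {3,4,6,7}:  v_{3} + v_{4} + v_{6} + v_{7} = 2·v_{1} + v_{9}  ⇒ sig = ⟨4 | 1 2⟩

Sorted signature multiset PRS(X):
    |P|=2: 5 collections, coeffs (1), (1,1,1,1), (1,1,2), (1,2), (1,2)
    |P|=3: 6 collections, coeffs (), (1), (1), (1,1), (1,1), (1,1,1)
    |P|=4: 3 collections, coeffs (1), (1), (1,2)


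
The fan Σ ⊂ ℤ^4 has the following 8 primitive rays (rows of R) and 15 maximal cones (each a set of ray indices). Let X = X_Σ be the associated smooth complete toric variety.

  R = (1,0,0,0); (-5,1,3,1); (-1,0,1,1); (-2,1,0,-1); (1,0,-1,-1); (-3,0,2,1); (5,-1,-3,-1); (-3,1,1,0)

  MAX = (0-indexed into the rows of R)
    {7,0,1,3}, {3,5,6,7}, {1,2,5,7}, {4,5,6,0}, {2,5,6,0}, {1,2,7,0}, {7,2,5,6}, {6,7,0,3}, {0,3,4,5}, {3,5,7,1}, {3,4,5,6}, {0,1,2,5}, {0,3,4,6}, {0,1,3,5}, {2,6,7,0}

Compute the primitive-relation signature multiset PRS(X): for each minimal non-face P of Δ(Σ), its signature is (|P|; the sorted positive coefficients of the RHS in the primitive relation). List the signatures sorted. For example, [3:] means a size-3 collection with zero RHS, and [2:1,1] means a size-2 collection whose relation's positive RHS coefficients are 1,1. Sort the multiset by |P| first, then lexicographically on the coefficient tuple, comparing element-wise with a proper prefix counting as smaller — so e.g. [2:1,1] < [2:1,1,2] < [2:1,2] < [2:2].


|primitive collections| = 7. Relations:

  • {1,6}:  v_{1} + v_{6} = 0  →  sig = [2:]
  • {2,4}:  v_{2} + v_{4} = 0  →  sig = [2:]
  • {2,3}:  v_{2} + v_{3} = v_{7}  →  sig = [2:1]
  • {4,7}:  v_{4} + v_{7} = v_{3}  →  sig = [2:1]
  • {1,4}:  v_{1} + v_{4} = v_{0} + v_{3} + v_{5}  →  sig = [2:1,1,1]
  • {0,5,7}:  v_{0} + v_{5} + v_{7} = v_{1}  →  sig = [3:1]
  • {0,3,5,6}:  v_{0} + v_{3} + v_{5} + v_{6} = v_{4}  →  sig = [4:1]

Hence PRS(X_Σ) =
    [2:]
    [2:]
    [2:1]
    [2:1]
    [2:1,1,1]
    [3:1]
    [4:1]


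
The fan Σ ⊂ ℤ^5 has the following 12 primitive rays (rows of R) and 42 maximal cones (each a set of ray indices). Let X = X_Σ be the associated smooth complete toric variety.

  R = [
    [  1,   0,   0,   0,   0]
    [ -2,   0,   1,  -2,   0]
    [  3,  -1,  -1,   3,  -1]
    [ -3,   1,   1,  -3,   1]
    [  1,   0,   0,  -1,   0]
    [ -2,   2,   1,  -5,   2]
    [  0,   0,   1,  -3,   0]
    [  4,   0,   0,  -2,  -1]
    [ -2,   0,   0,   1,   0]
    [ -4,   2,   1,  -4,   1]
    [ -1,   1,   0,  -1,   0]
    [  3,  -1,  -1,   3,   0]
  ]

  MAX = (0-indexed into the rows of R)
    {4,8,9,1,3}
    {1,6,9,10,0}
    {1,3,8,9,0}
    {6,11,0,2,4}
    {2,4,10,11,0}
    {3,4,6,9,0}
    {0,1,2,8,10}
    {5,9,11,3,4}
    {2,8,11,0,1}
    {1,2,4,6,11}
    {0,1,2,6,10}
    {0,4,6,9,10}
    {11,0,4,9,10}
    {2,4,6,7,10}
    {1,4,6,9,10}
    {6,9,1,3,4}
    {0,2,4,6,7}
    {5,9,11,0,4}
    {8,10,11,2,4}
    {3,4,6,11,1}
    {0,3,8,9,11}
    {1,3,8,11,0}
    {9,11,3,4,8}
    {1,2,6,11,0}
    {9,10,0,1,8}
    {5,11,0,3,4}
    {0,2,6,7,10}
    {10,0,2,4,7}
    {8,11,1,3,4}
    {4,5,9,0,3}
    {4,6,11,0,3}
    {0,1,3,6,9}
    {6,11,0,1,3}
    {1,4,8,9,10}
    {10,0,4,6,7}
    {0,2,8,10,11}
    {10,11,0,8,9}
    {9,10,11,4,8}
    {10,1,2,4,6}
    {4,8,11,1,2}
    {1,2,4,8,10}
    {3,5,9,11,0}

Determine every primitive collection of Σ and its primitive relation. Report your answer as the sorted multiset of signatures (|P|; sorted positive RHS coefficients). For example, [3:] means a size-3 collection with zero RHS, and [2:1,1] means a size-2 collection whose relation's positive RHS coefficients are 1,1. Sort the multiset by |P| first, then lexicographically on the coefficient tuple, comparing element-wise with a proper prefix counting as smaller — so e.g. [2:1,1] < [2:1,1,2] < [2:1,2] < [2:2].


Δ(Σ) — 12 vertices, 23 min non-faces:

  • {2,3}:  v_{2} + v_{3} = 0  →  sig = [2:]
  • {2,9}:  v_{2} + v_{9} = v_{10}  →  sig = [2:1]
  • {3,10}:  v_{3} + v_{10} = v_{9}  →  sig = [2:1]
  • {6,8}:  v_{6} + v_{8} = v_{1}  →  sig = [2:1]
  • {5,8}:  v_{5} + v_{8} = v_{3} + v_{9} + v_{11}  →  sig = [2:1,1,1]
  • {7,8}:  v_{7} + v_{8} = v_{2} + v_{6} + v_{10}  →  sig = [2:1,1,1]
  • {2,5}:  v_{2} + v_{5} = v_{0} + v_{4} + v_{9} + v_{11}  →  sig = [2:1,1,1,1]
  • {3,7}:  v_{3} + v_{7} = v_{0} + v_{4} + v_{6} + v_{10}  →  sig = [2:1,1,1,1]
  • {5,10}:  v_{5} + v_{10} = v_{0} + v_{4} + 2·v_{9} + v_{11}  →  sig = [2:1,1,1,2]
  • {7,9}:  v_{7} + v_{9} = v_{0} + v_{4} + v_{6} + 2·v_{10}  →  sig = [2:1,1,1,2]
  • {1,5}:  v_{1} + v_{5} = v_{0} + 2·v_{3} + v_{4}  →  sig = [2:1,1,2]
  • {1,7}:  v_{1} + v_{7} = v_{2} + 2·v_{6} + v_{10}  →  sig = [2:1,1,2]
  • {7,11}:  v_{7} + v_{11} = 2·v_{0} + v_{2} + 2·v_{4}  →  sig = [2:1,2,2]
  • {5,7}:  v_{5} + v_{7} = 3·v_{0} + 3·v_{4} + v_{9}  →  sig = [2:1,3,3]
  • {5,6}:  v_{5} + v_{6} = 2·v_{0} + 2·v_{3} + 2·v_{4}  →  sig = [2:2,2,2]
  • {0,4,8}:  v_{0} + v_{4} + v_{8} = 0  →  sig = [3:]
  • {1,10,11}:  v_{1} + v_{10} + v_{11} = 0  →  sig = [3:]
  • {0,1,4}:  v_{0} + v_{1} + v_{4} = v_{6}  →  sig = [3:1]
  • {1,9,11}:  v_{1} + v_{9} + v_{11} = v_{3}  →  sig = [3:1]
  • {6,10,11}:  v_{6} + v_{10} + v_{11} = v_{0} + v_{4}  →  sig = [3:1,1]
  • {6,9,11}:  v_{6} + v_{9} + v_{11} = v_{0} + v_{3} + v_{4}  →  sig = [3:1,1,1]
  • {0,2,4,6,10}:  v_{0} + v_{2} + v_{4} + v_{6} + v_{10} = v_{7}  →  sig = [5:1]
  • {0,3,4,9,11}:  v_{0} + v_{3} + v_{4} + v_{9} + v_{11} = v_{5}  →  sig = [5:1]

Signatures (|P|; sorted positive RHS coefficients), sorted:
{ [2:],  [2:1] ×3,  [2:1,1,1] ×2,  [2:1,1,1,1] ×2,  [2:1,1,1,2] ×2,  [2:1,1,2] ×2,  [2:1,2,2],  [2:1,3,3],  [2:2,2,2],  [3:] ×2,  [3:1] ×2,  [3:1,1],  [3:1,1,1],  [5:1] ×2 }
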